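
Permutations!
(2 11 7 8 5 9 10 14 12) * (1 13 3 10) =(1 13 3 10 14 12 2 11 7 8 5 9) =[0, 13, 11, 10, 4, 9, 6, 8, 5, 1, 14, 7, 2, 3, 12]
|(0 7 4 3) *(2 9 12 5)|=4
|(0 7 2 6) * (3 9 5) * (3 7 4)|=8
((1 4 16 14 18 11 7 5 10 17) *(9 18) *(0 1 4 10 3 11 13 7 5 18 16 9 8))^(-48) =(18)(0 16 17)(1 14 4)(8 9 10) =[16, 14, 2, 3, 1, 5, 6, 7, 9, 10, 8, 11, 12, 13, 4, 15, 17, 0, 18]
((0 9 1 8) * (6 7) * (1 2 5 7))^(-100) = (0 7)(1 2)(5 8)(6 9) = [7, 2, 1, 3, 4, 8, 9, 0, 5, 6]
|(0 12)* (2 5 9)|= 6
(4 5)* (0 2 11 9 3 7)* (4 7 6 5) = (0 2 11 9 3 6 5 7) = [2, 1, 11, 6, 4, 7, 5, 0, 8, 3, 10, 9]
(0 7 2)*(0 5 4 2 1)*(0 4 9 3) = [7, 4, 5, 0, 2, 9, 6, 1, 8, 3] = (0 7 1 4 2 5 9 3)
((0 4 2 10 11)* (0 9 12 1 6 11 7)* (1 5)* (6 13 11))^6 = (13)(0 4 2 10 7) = [4, 1, 10, 3, 2, 5, 6, 0, 8, 9, 7, 11, 12, 13]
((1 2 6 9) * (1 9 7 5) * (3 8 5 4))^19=(9)(1 7 8 2 4 5 6 3)=[0, 7, 4, 1, 5, 6, 3, 8, 2, 9]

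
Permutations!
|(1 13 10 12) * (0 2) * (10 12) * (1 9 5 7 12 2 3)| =20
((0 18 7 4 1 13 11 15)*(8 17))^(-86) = (0 7 1 11)(4 13 15 18) = [7, 11, 2, 3, 13, 5, 6, 1, 8, 9, 10, 0, 12, 15, 14, 18, 16, 17, 4]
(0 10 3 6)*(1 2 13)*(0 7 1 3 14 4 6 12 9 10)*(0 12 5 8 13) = (0 12 9 10 14 4 6 7 1 2)(3 5 8 13) = [12, 2, 0, 5, 6, 8, 7, 1, 13, 10, 14, 11, 9, 3, 4]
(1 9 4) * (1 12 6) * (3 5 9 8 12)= [0, 8, 2, 5, 3, 9, 1, 7, 12, 4, 10, 11, 6]= (1 8 12 6)(3 5 9 4)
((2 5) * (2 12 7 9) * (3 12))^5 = [0, 1, 9, 5, 4, 2, 6, 12, 8, 7, 10, 11, 3] = (2 9 7 12 3 5)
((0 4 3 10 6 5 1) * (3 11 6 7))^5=(0 1 5 6 11 4)(3 7 10)=[1, 5, 2, 7, 0, 6, 11, 10, 8, 9, 3, 4]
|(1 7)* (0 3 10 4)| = 4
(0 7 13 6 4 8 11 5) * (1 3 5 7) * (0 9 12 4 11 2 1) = (1 3 5 9 12 4 8 2)(6 11 7 13) = [0, 3, 1, 5, 8, 9, 11, 13, 2, 12, 10, 7, 4, 6]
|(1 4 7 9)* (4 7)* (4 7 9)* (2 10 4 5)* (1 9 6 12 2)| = |(1 6 12 2 10 4 7 5)| = 8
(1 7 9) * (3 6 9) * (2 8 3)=(1 7 2 8 3 6 9)=[0, 7, 8, 6, 4, 5, 9, 2, 3, 1]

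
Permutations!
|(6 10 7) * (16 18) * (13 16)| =3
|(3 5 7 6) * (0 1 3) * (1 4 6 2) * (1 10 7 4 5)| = |(0 5 4 6)(1 3)(2 10 7)| = 12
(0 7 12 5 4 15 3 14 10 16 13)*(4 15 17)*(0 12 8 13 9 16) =(0 7 8 13 12 5 15 3 14 10)(4 17)(9 16) =[7, 1, 2, 14, 17, 15, 6, 8, 13, 16, 0, 11, 5, 12, 10, 3, 9, 4]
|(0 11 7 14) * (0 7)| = |(0 11)(7 14)| = 2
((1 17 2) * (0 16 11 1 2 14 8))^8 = [16, 17, 2, 3, 4, 5, 6, 7, 0, 9, 10, 1, 12, 13, 8, 15, 11, 14] = (0 16 11 1 17 14 8)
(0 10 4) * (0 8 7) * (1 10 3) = (0 3 1 10 4 8 7) = [3, 10, 2, 1, 8, 5, 6, 0, 7, 9, 4]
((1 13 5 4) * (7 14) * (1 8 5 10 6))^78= (14)(1 10)(6 13)= [0, 10, 2, 3, 4, 5, 13, 7, 8, 9, 1, 11, 12, 6, 14]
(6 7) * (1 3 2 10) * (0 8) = (0 8)(1 3 2 10)(6 7) = [8, 3, 10, 2, 4, 5, 7, 6, 0, 9, 1]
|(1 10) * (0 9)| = |(0 9)(1 10)| = 2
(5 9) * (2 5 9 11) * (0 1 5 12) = (0 1 5 11 2 12) = [1, 5, 12, 3, 4, 11, 6, 7, 8, 9, 10, 2, 0]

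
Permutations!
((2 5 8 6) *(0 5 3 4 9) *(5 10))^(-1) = (0 9 4 3 2 6 8 5 10) = [9, 1, 6, 2, 3, 10, 8, 7, 5, 4, 0]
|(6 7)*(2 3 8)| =|(2 3 8)(6 7)| =6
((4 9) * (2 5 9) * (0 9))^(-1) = [5, 1, 4, 3, 9, 2, 6, 7, 8, 0] = (0 5 2 4 9)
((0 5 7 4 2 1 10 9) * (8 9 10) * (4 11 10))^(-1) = (0 9 8 1 2 4 10 11 7 5) = [9, 2, 4, 3, 10, 0, 6, 5, 1, 8, 11, 7]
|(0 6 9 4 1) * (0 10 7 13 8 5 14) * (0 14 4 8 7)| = |(14)(0 6 9 8 5 4 1 10)(7 13)| = 8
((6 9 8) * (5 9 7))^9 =(5 7 6 8 9) =[0, 1, 2, 3, 4, 7, 8, 6, 9, 5]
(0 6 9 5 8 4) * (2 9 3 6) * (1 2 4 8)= [4, 2, 9, 6, 0, 1, 3, 7, 8, 5]= (0 4)(1 2 9 5)(3 6)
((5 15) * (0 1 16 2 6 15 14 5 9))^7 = (16)(5 14) = [0, 1, 2, 3, 4, 14, 6, 7, 8, 9, 10, 11, 12, 13, 5, 15, 16]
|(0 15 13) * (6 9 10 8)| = 12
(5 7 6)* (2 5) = (2 5 7 6) = [0, 1, 5, 3, 4, 7, 2, 6]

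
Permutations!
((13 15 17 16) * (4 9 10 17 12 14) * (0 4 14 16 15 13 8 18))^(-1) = (0 18 8 16 12 15 17 10 9 4) = [18, 1, 2, 3, 0, 5, 6, 7, 16, 4, 9, 11, 15, 13, 14, 17, 12, 10, 8]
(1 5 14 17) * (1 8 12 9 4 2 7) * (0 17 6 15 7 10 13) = (0 17 8 12 9 4 2 10 13)(1 5 14 6 15 7) = [17, 5, 10, 3, 2, 14, 15, 1, 12, 4, 13, 11, 9, 0, 6, 7, 16, 8]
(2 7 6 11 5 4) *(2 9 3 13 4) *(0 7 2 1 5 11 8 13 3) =(0 7 6 8 13 4 9)(1 5) =[7, 5, 2, 3, 9, 1, 8, 6, 13, 0, 10, 11, 12, 4]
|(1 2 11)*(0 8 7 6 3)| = |(0 8 7 6 3)(1 2 11)| = 15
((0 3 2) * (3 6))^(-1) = (0 2 3 6) = [2, 1, 3, 6, 4, 5, 0]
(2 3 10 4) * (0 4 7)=[4, 1, 3, 10, 2, 5, 6, 0, 8, 9, 7]=(0 4 2 3 10 7)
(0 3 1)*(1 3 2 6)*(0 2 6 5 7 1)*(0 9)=(0 6 9)(1 2 5 7)=[6, 2, 5, 3, 4, 7, 9, 1, 8, 0]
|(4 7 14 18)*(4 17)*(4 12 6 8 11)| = |(4 7 14 18 17 12 6 8 11)| = 9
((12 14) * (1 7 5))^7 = [0, 7, 2, 3, 4, 1, 6, 5, 8, 9, 10, 11, 14, 13, 12] = (1 7 5)(12 14)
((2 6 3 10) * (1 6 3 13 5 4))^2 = (1 13 4 6 5)(2 10 3) = [0, 13, 10, 2, 6, 1, 5, 7, 8, 9, 3, 11, 12, 4]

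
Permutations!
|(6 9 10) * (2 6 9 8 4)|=4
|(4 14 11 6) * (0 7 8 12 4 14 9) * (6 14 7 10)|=|(0 10 6 7 8 12 4 9)(11 14)|=8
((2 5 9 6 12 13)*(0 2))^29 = (0 2 5 9 6 12 13) = [2, 1, 5, 3, 4, 9, 12, 7, 8, 6, 10, 11, 13, 0]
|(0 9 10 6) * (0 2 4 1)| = 7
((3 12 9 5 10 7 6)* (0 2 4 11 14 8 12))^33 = [9, 1, 5, 12, 10, 4, 8, 14, 3, 2, 11, 7, 0, 13, 6] = (0 9 2 5 4 10 11 7 14 6 8 3 12)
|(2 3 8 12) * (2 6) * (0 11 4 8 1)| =|(0 11 4 8 12 6 2 3 1)| =9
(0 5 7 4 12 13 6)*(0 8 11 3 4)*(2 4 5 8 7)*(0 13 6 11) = [8, 1, 4, 5, 12, 2, 7, 13, 0, 9, 10, 3, 6, 11] = (0 8)(2 4 12 6 7 13 11 3 5)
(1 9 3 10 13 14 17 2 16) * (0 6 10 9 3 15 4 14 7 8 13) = [6, 3, 16, 9, 14, 5, 10, 8, 13, 15, 0, 11, 12, 7, 17, 4, 1, 2] = (0 6 10)(1 3 9 15 4 14 17 2 16)(7 8 13)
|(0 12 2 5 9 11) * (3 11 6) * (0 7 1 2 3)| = |(0 12 3 11 7 1 2 5 9 6)| = 10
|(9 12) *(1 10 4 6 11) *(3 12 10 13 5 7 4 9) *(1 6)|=10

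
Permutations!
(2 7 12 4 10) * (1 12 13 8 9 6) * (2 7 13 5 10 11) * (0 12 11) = (0 12 4)(1 11 2 13 8 9 6)(5 10 7) = [12, 11, 13, 3, 0, 10, 1, 5, 9, 6, 7, 2, 4, 8]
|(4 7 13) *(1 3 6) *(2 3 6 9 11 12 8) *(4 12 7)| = 8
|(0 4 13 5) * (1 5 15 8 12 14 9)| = 10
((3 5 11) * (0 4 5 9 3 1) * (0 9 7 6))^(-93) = (0 3 11)(1 4 7)(5 6 9) = [3, 4, 2, 11, 7, 6, 9, 1, 8, 5, 10, 0]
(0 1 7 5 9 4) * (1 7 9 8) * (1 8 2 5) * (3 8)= (0 7 1 9 4)(2 5)(3 8)= [7, 9, 5, 8, 0, 2, 6, 1, 3, 4]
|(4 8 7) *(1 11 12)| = 3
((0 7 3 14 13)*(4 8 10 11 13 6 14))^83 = [4, 1, 2, 10, 11, 5, 14, 8, 13, 9, 0, 7, 12, 3, 6] = (0 4 11 7 8 13 3 10)(6 14)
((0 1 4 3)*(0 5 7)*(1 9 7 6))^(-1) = (0 7 9)(1 6 5 3 4) = [7, 6, 2, 4, 1, 3, 5, 9, 8, 0]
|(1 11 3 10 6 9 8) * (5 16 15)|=|(1 11 3 10 6 9 8)(5 16 15)|=21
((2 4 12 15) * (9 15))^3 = (2 9 4 15 12) = [0, 1, 9, 3, 15, 5, 6, 7, 8, 4, 10, 11, 2, 13, 14, 12]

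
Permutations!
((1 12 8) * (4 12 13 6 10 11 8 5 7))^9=(1 10)(4 12 5 7)(6 8)(11 13)=[0, 10, 2, 3, 12, 7, 8, 4, 6, 9, 1, 13, 5, 11]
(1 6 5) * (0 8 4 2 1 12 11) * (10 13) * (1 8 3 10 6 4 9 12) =(0 3 10 13 6 5 1 4 2 8 9 12 11) =[3, 4, 8, 10, 2, 1, 5, 7, 9, 12, 13, 0, 11, 6]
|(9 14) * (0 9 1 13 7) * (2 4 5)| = |(0 9 14 1 13 7)(2 4 5)| = 6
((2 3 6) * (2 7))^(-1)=(2 7 6 3)=[0, 1, 7, 2, 4, 5, 3, 6]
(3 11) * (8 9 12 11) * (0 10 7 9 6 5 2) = (0 10 7 9 12 11 3 8 6 5 2) = [10, 1, 0, 8, 4, 2, 5, 9, 6, 12, 7, 3, 11]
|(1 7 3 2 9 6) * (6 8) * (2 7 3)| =7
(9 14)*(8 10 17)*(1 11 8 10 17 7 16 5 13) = [0, 11, 2, 3, 4, 13, 6, 16, 17, 14, 7, 8, 12, 1, 9, 15, 5, 10] = (1 11 8 17 10 7 16 5 13)(9 14)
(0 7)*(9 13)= (0 7)(9 13)= [7, 1, 2, 3, 4, 5, 6, 0, 8, 13, 10, 11, 12, 9]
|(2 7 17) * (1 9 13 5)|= |(1 9 13 5)(2 7 17)|= 12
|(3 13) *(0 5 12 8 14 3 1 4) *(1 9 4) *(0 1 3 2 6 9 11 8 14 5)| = 12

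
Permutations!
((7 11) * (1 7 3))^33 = (1 7 11 3) = [0, 7, 2, 1, 4, 5, 6, 11, 8, 9, 10, 3]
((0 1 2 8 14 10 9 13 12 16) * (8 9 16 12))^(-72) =[0, 1, 2, 3, 4, 5, 6, 7, 8, 9, 10, 11, 12, 13, 14, 15, 16] =(16)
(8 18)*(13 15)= (8 18)(13 15)= [0, 1, 2, 3, 4, 5, 6, 7, 18, 9, 10, 11, 12, 15, 14, 13, 16, 17, 8]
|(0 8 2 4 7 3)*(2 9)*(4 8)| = |(0 4 7 3)(2 8 9)| = 12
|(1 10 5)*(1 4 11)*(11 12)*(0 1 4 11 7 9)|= |(0 1 10 5 11 4 12 7 9)|= 9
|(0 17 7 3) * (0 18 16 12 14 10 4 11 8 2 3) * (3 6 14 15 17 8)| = |(0 8 2 6 14 10 4 11 3 18 16 12 15 17 7)| = 15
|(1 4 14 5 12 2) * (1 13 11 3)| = 9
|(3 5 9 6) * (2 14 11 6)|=|(2 14 11 6 3 5 9)|=7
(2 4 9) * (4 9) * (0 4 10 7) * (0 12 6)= (0 4 10 7 12 6)(2 9)= [4, 1, 9, 3, 10, 5, 0, 12, 8, 2, 7, 11, 6]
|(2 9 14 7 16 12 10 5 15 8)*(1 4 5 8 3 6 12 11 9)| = 10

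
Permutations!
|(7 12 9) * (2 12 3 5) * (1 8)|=|(1 8)(2 12 9 7 3 5)|=6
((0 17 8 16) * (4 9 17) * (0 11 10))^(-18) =(0 11 8 9)(4 10 16 17) =[11, 1, 2, 3, 10, 5, 6, 7, 9, 0, 16, 8, 12, 13, 14, 15, 17, 4]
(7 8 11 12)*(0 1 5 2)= [1, 5, 0, 3, 4, 2, 6, 8, 11, 9, 10, 12, 7]= (0 1 5 2)(7 8 11 12)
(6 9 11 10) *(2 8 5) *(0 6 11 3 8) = (0 6 9 3 8 5 2)(10 11) = [6, 1, 0, 8, 4, 2, 9, 7, 5, 3, 11, 10]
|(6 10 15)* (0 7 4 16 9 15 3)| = |(0 7 4 16 9 15 6 10 3)| = 9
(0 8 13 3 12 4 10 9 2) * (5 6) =(0 8 13 3 12 4 10 9 2)(5 6) =[8, 1, 0, 12, 10, 6, 5, 7, 13, 2, 9, 11, 4, 3]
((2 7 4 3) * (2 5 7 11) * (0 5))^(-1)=[3, 1, 11, 4, 7, 0, 6, 5, 8, 9, 10, 2]=(0 3 4 7 5)(2 11)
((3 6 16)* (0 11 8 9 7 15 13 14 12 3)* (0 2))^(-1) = (0 2 16 6 3 12 14 13 15 7 9 8 11) = [2, 1, 16, 12, 4, 5, 3, 9, 11, 8, 10, 0, 14, 15, 13, 7, 6]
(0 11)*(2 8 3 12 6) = [11, 1, 8, 12, 4, 5, 2, 7, 3, 9, 10, 0, 6] = (0 11)(2 8 3 12 6)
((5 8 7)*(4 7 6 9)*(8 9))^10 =(4 5)(7 9) =[0, 1, 2, 3, 5, 4, 6, 9, 8, 7]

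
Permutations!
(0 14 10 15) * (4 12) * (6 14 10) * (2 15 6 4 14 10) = (0 2 15)(4 12 14)(6 10) = [2, 1, 15, 3, 12, 5, 10, 7, 8, 9, 6, 11, 14, 13, 4, 0]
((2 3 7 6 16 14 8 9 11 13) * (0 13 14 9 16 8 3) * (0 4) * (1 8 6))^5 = (0 13 2 4)(1 14 16 7 11 8 3 9) = [13, 14, 4, 9, 0, 5, 6, 11, 3, 1, 10, 8, 12, 2, 16, 15, 7]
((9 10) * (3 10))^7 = (3 10 9) = [0, 1, 2, 10, 4, 5, 6, 7, 8, 3, 9]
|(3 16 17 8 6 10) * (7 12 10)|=8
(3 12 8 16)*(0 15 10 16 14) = (0 15 10 16 3 12 8 14) = [15, 1, 2, 12, 4, 5, 6, 7, 14, 9, 16, 11, 8, 13, 0, 10, 3]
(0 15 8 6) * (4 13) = [15, 1, 2, 3, 13, 5, 0, 7, 6, 9, 10, 11, 12, 4, 14, 8] = (0 15 8 6)(4 13)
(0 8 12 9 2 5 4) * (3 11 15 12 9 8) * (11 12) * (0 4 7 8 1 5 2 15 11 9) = (0 3 12 1 5 7 8)(9 15) = [3, 5, 2, 12, 4, 7, 6, 8, 0, 15, 10, 11, 1, 13, 14, 9]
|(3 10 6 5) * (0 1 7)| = |(0 1 7)(3 10 6 5)| = 12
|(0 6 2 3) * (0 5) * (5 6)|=|(0 5)(2 3 6)|=6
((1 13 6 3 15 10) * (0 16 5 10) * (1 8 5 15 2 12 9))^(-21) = (16) = [0, 1, 2, 3, 4, 5, 6, 7, 8, 9, 10, 11, 12, 13, 14, 15, 16]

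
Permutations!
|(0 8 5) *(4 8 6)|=|(0 6 4 8 5)|=5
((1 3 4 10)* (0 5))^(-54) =(1 4)(3 10) =[0, 4, 2, 10, 1, 5, 6, 7, 8, 9, 3]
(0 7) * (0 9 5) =(0 7 9 5) =[7, 1, 2, 3, 4, 0, 6, 9, 8, 5]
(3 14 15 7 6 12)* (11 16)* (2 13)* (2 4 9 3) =(2 13 4 9 3 14 15 7 6 12)(11 16) =[0, 1, 13, 14, 9, 5, 12, 6, 8, 3, 10, 16, 2, 4, 15, 7, 11]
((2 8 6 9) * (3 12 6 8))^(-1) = (2 9 6 12 3) = [0, 1, 9, 2, 4, 5, 12, 7, 8, 6, 10, 11, 3]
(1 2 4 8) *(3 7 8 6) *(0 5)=(0 5)(1 2 4 6 3 7 8)=[5, 2, 4, 7, 6, 0, 3, 8, 1]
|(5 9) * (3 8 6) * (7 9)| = 3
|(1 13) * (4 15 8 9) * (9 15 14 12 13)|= 6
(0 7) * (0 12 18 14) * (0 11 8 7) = [0, 1, 2, 3, 4, 5, 6, 12, 7, 9, 10, 8, 18, 13, 11, 15, 16, 17, 14] = (7 12 18 14 11 8)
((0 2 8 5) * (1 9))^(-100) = (9) = [0, 1, 2, 3, 4, 5, 6, 7, 8, 9]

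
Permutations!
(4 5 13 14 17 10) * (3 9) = [0, 1, 2, 9, 5, 13, 6, 7, 8, 3, 4, 11, 12, 14, 17, 15, 16, 10] = (3 9)(4 5 13 14 17 10)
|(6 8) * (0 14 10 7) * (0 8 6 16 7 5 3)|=15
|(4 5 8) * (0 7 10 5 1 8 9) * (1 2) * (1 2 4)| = 10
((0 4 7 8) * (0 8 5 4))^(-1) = [0, 1, 2, 3, 5, 7, 6, 4, 8] = (8)(4 5 7)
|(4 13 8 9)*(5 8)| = 5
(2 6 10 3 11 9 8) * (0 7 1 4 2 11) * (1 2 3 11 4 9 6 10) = [7, 9, 10, 0, 3, 5, 1, 2, 4, 8, 11, 6] = (0 7 2 10 11 6 1 9 8 4 3)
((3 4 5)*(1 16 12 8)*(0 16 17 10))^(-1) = [10, 8, 2, 5, 3, 4, 6, 7, 12, 9, 17, 11, 16, 13, 14, 15, 0, 1] = (0 10 17 1 8 12 16)(3 5 4)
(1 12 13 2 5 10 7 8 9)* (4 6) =(1 12 13 2 5 10 7 8 9)(4 6) =[0, 12, 5, 3, 6, 10, 4, 8, 9, 1, 7, 11, 13, 2]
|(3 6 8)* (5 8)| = |(3 6 5 8)| = 4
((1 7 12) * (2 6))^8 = (1 12 7) = [0, 12, 2, 3, 4, 5, 6, 1, 8, 9, 10, 11, 7]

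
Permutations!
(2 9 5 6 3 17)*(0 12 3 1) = [12, 0, 9, 17, 4, 6, 1, 7, 8, 5, 10, 11, 3, 13, 14, 15, 16, 2] = (0 12 3 17 2 9 5 6 1)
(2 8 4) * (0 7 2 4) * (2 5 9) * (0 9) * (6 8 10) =(0 7 5)(2 10 6 8 9) =[7, 1, 10, 3, 4, 0, 8, 5, 9, 2, 6]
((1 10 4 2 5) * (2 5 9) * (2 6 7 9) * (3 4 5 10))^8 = [0, 10, 2, 5, 1, 4, 9, 6, 8, 7, 3] = (1 10 3 5 4)(6 9 7)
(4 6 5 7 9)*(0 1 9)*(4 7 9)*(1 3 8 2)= (0 3 8 2 1 4 6 5 9 7)= [3, 4, 1, 8, 6, 9, 5, 0, 2, 7]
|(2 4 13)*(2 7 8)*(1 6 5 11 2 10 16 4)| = |(1 6 5 11 2)(4 13 7 8 10 16)| = 30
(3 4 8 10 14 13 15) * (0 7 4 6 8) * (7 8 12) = [8, 1, 2, 6, 0, 5, 12, 4, 10, 9, 14, 11, 7, 15, 13, 3] = (0 8 10 14 13 15 3 6 12 7 4)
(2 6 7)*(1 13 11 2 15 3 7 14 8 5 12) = (1 13 11 2 6 14 8 5 12)(3 7 15) = [0, 13, 6, 7, 4, 12, 14, 15, 5, 9, 10, 2, 1, 11, 8, 3]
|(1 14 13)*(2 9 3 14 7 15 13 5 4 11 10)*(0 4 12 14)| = 84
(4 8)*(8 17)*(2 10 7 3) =(2 10 7 3)(4 17 8) =[0, 1, 10, 2, 17, 5, 6, 3, 4, 9, 7, 11, 12, 13, 14, 15, 16, 8]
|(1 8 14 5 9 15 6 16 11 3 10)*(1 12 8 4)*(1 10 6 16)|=13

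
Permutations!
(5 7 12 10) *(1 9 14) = (1 9 14)(5 7 12 10) = [0, 9, 2, 3, 4, 7, 6, 12, 8, 14, 5, 11, 10, 13, 1]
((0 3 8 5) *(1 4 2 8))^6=(0 5 8 2 4 1 3)=[5, 3, 4, 0, 1, 8, 6, 7, 2]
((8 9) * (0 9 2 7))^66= (0 9 8 2 7)= [9, 1, 7, 3, 4, 5, 6, 0, 2, 8]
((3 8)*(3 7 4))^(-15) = (3 8 7 4) = [0, 1, 2, 8, 3, 5, 6, 4, 7]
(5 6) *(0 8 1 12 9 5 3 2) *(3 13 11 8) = (0 3 2)(1 12 9 5 6 13 11 8) = [3, 12, 0, 2, 4, 6, 13, 7, 1, 5, 10, 8, 9, 11]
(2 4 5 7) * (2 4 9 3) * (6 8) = (2 9 3)(4 5 7)(6 8) = [0, 1, 9, 2, 5, 7, 8, 4, 6, 3]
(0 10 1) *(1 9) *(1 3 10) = [1, 0, 2, 10, 4, 5, 6, 7, 8, 3, 9] = (0 1)(3 10 9)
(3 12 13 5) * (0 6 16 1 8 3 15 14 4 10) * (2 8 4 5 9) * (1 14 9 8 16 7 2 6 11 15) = [11, 4, 16, 12, 10, 1, 7, 2, 3, 6, 0, 15, 13, 8, 5, 9, 14] = (0 11 15 9 6 7 2 16 14 5 1 4 10)(3 12 13 8)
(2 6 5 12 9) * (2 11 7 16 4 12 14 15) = (2 6 5 14 15)(4 12 9 11 7 16) = [0, 1, 6, 3, 12, 14, 5, 16, 8, 11, 10, 7, 9, 13, 15, 2, 4]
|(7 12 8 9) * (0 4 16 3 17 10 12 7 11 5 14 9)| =|(0 4 16 3 17 10 12 8)(5 14 9 11)| =8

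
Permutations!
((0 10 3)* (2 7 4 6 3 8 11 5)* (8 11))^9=(11)=[0, 1, 2, 3, 4, 5, 6, 7, 8, 9, 10, 11]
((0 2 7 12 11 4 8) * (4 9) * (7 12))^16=(0 12 9 8 2 11 4)=[12, 1, 11, 3, 0, 5, 6, 7, 2, 8, 10, 4, 9]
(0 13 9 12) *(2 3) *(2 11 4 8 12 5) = (0 13 9 5 2 3 11 4 8 12) = [13, 1, 3, 11, 8, 2, 6, 7, 12, 5, 10, 4, 0, 9]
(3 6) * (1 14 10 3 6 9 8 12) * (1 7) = (1 14 10 3 9 8 12 7) = [0, 14, 2, 9, 4, 5, 6, 1, 12, 8, 3, 11, 7, 13, 10]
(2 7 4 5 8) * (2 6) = (2 7 4 5 8 6) = [0, 1, 7, 3, 5, 8, 2, 4, 6]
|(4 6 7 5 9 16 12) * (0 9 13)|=|(0 9 16 12 4 6 7 5 13)|=9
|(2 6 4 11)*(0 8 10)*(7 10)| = 4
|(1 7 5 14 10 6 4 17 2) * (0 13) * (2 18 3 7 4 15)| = 12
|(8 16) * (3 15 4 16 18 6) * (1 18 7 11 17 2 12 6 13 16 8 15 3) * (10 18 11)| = 24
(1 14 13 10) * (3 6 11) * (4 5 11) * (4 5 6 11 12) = (1 14 13 10)(3 11)(4 6 5 12) = [0, 14, 2, 11, 6, 12, 5, 7, 8, 9, 1, 3, 4, 10, 13]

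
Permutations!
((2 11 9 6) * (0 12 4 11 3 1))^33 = (0 2 11)(1 6 4)(3 9 12) = [2, 6, 11, 9, 1, 5, 4, 7, 8, 12, 10, 0, 3]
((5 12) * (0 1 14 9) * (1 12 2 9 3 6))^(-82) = (0 2 12 9 5)(1 3)(6 14) = [2, 3, 12, 1, 4, 0, 14, 7, 8, 5, 10, 11, 9, 13, 6]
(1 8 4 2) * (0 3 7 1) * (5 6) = (0 3 7 1 8 4 2)(5 6) = [3, 8, 0, 7, 2, 6, 5, 1, 4]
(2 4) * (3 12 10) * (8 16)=(2 4)(3 12 10)(8 16)=[0, 1, 4, 12, 2, 5, 6, 7, 16, 9, 3, 11, 10, 13, 14, 15, 8]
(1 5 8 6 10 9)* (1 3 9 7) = (1 5 8 6 10 7)(3 9) = [0, 5, 2, 9, 4, 8, 10, 1, 6, 3, 7]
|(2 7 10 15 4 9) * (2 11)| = |(2 7 10 15 4 9 11)| = 7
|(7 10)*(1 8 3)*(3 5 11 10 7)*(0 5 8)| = 6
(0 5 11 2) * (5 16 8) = (0 16 8 5 11 2) = [16, 1, 0, 3, 4, 11, 6, 7, 5, 9, 10, 2, 12, 13, 14, 15, 8]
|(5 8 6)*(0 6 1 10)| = 6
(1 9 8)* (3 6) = (1 9 8)(3 6) = [0, 9, 2, 6, 4, 5, 3, 7, 1, 8]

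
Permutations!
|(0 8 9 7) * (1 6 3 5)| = |(0 8 9 7)(1 6 3 5)| = 4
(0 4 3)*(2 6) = (0 4 3)(2 6) = [4, 1, 6, 0, 3, 5, 2]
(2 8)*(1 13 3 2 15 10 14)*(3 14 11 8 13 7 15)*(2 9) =[0, 7, 13, 9, 4, 5, 6, 15, 3, 2, 11, 8, 12, 14, 1, 10] =(1 7 15 10 11 8 3 9 2 13 14)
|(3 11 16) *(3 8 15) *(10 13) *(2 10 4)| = |(2 10 13 4)(3 11 16 8 15)| = 20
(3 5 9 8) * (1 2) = (1 2)(3 5 9 8) = [0, 2, 1, 5, 4, 9, 6, 7, 3, 8]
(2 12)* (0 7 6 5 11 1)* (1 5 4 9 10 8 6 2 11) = [7, 0, 12, 3, 9, 1, 4, 2, 6, 10, 8, 5, 11] = (0 7 2 12 11 5 1)(4 9 10 8 6)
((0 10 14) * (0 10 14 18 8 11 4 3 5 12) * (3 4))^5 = (0 11 14 3 10 5 18 12 8) = [11, 1, 2, 10, 4, 18, 6, 7, 0, 9, 5, 14, 8, 13, 3, 15, 16, 17, 12]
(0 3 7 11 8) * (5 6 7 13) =(0 3 13 5 6 7 11 8) =[3, 1, 2, 13, 4, 6, 7, 11, 0, 9, 10, 8, 12, 5]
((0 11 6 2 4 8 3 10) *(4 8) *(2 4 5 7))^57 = (0 8 5 11 3 7 6 10 2 4) = [8, 1, 4, 7, 0, 11, 10, 6, 5, 9, 2, 3]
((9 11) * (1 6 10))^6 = (11) = [0, 1, 2, 3, 4, 5, 6, 7, 8, 9, 10, 11]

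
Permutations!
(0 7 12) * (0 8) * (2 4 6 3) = [7, 1, 4, 2, 6, 5, 3, 12, 0, 9, 10, 11, 8] = (0 7 12 8)(2 4 6 3)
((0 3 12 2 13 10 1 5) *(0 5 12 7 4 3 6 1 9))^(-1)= [9, 6, 12, 4, 7, 5, 0, 3, 8, 10, 13, 11, 1, 2]= (0 9 10 13 2 12 1 6)(3 4 7)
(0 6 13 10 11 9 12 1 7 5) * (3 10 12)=[6, 7, 2, 10, 4, 0, 13, 5, 8, 3, 11, 9, 1, 12]=(0 6 13 12 1 7 5)(3 10 11 9)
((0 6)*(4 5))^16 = (6) = [0, 1, 2, 3, 4, 5, 6]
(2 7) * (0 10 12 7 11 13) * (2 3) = (0 10 12 7 3 2 11 13) = [10, 1, 11, 2, 4, 5, 6, 3, 8, 9, 12, 13, 7, 0]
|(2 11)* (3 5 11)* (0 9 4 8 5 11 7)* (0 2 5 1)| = 5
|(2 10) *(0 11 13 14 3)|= |(0 11 13 14 3)(2 10)|= 10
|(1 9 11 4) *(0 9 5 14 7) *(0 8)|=|(0 9 11 4 1 5 14 7 8)|=9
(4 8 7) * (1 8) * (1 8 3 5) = (1 3 5)(4 8 7) = [0, 3, 2, 5, 8, 1, 6, 4, 7]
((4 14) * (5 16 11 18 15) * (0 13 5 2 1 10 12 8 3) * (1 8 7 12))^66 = (0 15 5 8 11)(2 16 3 18 13) = [15, 1, 16, 18, 4, 8, 6, 7, 11, 9, 10, 0, 12, 2, 14, 5, 3, 17, 13]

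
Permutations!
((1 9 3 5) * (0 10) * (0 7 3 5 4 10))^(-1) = (1 5 9)(3 7 10 4) = [0, 5, 2, 7, 3, 9, 6, 10, 8, 1, 4]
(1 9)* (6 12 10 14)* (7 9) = (1 7 9)(6 12 10 14) = [0, 7, 2, 3, 4, 5, 12, 9, 8, 1, 14, 11, 10, 13, 6]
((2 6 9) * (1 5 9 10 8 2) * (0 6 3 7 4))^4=(0 2)(1 5 9)(3 6)(4 8)(7 10)=[2, 5, 0, 6, 8, 9, 3, 10, 4, 1, 7]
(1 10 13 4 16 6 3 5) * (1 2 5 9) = [0, 10, 5, 9, 16, 2, 3, 7, 8, 1, 13, 11, 12, 4, 14, 15, 6] = (1 10 13 4 16 6 3 9)(2 5)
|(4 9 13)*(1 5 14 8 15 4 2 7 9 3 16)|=|(1 5 14 8 15 4 3 16)(2 7 9 13)|=8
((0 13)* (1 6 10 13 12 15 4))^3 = (0 4 10 12 1 13 15 6) = [4, 13, 2, 3, 10, 5, 0, 7, 8, 9, 12, 11, 1, 15, 14, 6]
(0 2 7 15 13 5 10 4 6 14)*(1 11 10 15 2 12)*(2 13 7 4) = (0 12 1 11 10 2 4 6 14)(5 15 7 13) = [12, 11, 4, 3, 6, 15, 14, 13, 8, 9, 2, 10, 1, 5, 0, 7]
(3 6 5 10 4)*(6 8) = (3 8 6 5 10 4) = [0, 1, 2, 8, 3, 10, 5, 7, 6, 9, 4]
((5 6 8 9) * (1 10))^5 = (1 10)(5 6 8 9) = [0, 10, 2, 3, 4, 6, 8, 7, 9, 5, 1]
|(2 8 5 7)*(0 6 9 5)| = |(0 6 9 5 7 2 8)| = 7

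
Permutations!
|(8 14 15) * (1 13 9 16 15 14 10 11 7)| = 9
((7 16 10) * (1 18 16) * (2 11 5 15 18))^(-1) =(1 7 10 16 18 15 5 11 2) =[0, 7, 1, 3, 4, 11, 6, 10, 8, 9, 16, 2, 12, 13, 14, 5, 18, 17, 15]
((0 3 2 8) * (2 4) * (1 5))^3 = (0 2 3 8 4)(1 5) = [2, 5, 3, 8, 0, 1, 6, 7, 4]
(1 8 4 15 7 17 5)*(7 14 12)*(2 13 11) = (1 8 4 15 14 12 7 17 5)(2 13 11) = [0, 8, 13, 3, 15, 1, 6, 17, 4, 9, 10, 2, 7, 11, 12, 14, 16, 5]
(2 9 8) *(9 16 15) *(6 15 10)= [0, 1, 16, 3, 4, 5, 15, 7, 2, 8, 6, 11, 12, 13, 14, 9, 10]= (2 16 10 6 15 9 8)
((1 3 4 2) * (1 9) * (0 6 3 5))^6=(0 1 2 3)(4 6 5 9)=[1, 2, 3, 0, 6, 9, 5, 7, 8, 4]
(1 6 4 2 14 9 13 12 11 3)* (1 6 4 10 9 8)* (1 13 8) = (1 4 2 14)(3 6 10 9 8 13 12 11) = [0, 4, 14, 6, 2, 5, 10, 7, 13, 8, 9, 3, 11, 12, 1]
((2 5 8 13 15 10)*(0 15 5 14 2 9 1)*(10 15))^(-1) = (15)(0 1 9 10)(2 14)(5 13 8) = [1, 9, 14, 3, 4, 13, 6, 7, 5, 10, 0, 11, 12, 8, 2, 15]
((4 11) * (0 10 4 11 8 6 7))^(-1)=(11)(0 7 6 8 4 10)=[7, 1, 2, 3, 10, 5, 8, 6, 4, 9, 0, 11]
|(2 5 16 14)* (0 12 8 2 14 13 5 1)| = |(0 12 8 2 1)(5 16 13)| = 15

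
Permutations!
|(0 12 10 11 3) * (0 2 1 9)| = 8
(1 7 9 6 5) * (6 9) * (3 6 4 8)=(9)(1 7 4 8 3 6 5)=[0, 7, 2, 6, 8, 1, 5, 4, 3, 9]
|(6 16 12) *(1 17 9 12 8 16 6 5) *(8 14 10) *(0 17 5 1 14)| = |(0 17 9 12 1 5 14 10 8 16)| = 10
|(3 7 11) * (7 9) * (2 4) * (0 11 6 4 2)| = |(0 11 3 9 7 6 4)| = 7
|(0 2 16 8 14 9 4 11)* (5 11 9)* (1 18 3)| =|(0 2 16 8 14 5 11)(1 18 3)(4 9)| =42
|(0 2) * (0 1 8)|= 4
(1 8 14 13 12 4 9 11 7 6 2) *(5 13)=(1 8 14 5 13 12 4 9 11 7 6 2)=[0, 8, 1, 3, 9, 13, 2, 6, 14, 11, 10, 7, 4, 12, 5]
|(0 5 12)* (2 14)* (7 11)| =6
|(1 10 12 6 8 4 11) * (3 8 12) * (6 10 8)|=|(1 8 4 11)(3 6 12 10)|=4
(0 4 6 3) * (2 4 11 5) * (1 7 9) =(0 11 5 2 4 6 3)(1 7 9) =[11, 7, 4, 0, 6, 2, 3, 9, 8, 1, 10, 5]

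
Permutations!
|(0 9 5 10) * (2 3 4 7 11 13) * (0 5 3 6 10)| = 11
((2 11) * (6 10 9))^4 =(11)(6 10 9) =[0, 1, 2, 3, 4, 5, 10, 7, 8, 6, 9, 11]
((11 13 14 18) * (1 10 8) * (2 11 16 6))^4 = [0, 10, 18, 3, 4, 5, 14, 7, 1, 9, 8, 16, 12, 6, 2, 15, 13, 17, 11] = (1 10 8)(2 18 11 16 13 6 14)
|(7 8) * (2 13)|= 2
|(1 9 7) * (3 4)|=|(1 9 7)(3 4)|=6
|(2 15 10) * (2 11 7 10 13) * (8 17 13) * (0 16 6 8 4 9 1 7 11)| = |(0 16 6 8 17 13 2 15 4 9 1 7 10)| = 13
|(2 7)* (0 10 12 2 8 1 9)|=8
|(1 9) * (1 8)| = 3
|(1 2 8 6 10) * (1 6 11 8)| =2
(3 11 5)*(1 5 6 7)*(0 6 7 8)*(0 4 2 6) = (1 5 3 11 7)(2 6 8 4) = [0, 5, 6, 11, 2, 3, 8, 1, 4, 9, 10, 7]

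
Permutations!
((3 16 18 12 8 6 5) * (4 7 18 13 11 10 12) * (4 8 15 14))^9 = (3 7 10 5 4 11 6 14 13 8 15 16 18 12) = [0, 1, 2, 7, 11, 4, 14, 10, 15, 9, 5, 6, 3, 8, 13, 16, 18, 17, 12]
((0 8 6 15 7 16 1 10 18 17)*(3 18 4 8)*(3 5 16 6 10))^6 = (0 17 18 3 1 16 5) = [17, 16, 2, 1, 4, 0, 6, 7, 8, 9, 10, 11, 12, 13, 14, 15, 5, 18, 3]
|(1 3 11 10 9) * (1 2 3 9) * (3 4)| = |(1 9 2 4 3 11 10)| = 7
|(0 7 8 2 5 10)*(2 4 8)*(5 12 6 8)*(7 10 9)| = 8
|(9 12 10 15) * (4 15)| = 5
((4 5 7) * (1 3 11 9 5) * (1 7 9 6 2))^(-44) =(1 3 11 6 2) =[0, 3, 1, 11, 4, 5, 2, 7, 8, 9, 10, 6]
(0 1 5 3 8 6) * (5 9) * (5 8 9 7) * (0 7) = (0 1)(3 9 8 6 7 5) = [1, 0, 2, 9, 4, 3, 7, 5, 6, 8]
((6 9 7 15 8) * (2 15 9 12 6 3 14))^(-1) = [0, 1, 14, 8, 4, 5, 12, 9, 15, 7, 10, 11, 6, 13, 3, 2] = (2 14 3 8 15)(6 12)(7 9)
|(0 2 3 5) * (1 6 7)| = 12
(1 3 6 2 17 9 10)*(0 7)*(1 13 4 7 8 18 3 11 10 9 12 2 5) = (0 8 18 3 6 5 1 11 10 13 4 7)(2 17 12) = [8, 11, 17, 6, 7, 1, 5, 0, 18, 9, 13, 10, 2, 4, 14, 15, 16, 12, 3]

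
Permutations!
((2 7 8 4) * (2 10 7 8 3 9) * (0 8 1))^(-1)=(0 1 2 9 3 7 10 4 8)=[1, 2, 9, 7, 8, 5, 6, 10, 0, 3, 4]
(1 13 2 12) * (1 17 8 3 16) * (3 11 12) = (1 13 2 3 16)(8 11 12 17) = [0, 13, 3, 16, 4, 5, 6, 7, 11, 9, 10, 12, 17, 2, 14, 15, 1, 8]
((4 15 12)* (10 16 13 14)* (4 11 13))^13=(4 14 12 16 13 15 10 11)=[0, 1, 2, 3, 14, 5, 6, 7, 8, 9, 11, 4, 16, 15, 12, 10, 13]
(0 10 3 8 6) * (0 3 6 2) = [10, 1, 0, 8, 4, 5, 3, 7, 2, 9, 6] = (0 10 6 3 8 2)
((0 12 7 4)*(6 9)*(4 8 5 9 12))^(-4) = (5 6 7)(8 9 12) = [0, 1, 2, 3, 4, 6, 7, 5, 9, 12, 10, 11, 8]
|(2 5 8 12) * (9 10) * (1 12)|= 10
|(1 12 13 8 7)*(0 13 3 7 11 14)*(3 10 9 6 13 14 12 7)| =|(0 14)(1 7)(6 13 8 11 12 10 9)| =14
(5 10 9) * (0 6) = (0 6)(5 10 9) = [6, 1, 2, 3, 4, 10, 0, 7, 8, 5, 9]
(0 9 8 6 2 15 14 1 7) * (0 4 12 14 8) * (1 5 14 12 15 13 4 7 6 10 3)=(0 9)(1 6 2 13 4 15 8 10 3)(5 14)=[9, 6, 13, 1, 15, 14, 2, 7, 10, 0, 3, 11, 12, 4, 5, 8]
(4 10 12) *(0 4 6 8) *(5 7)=(0 4 10 12 6 8)(5 7)=[4, 1, 2, 3, 10, 7, 8, 5, 0, 9, 12, 11, 6]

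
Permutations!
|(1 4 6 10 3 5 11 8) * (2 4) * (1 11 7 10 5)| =8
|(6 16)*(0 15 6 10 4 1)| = 7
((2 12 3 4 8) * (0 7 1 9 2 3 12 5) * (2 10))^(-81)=(12)(0 9 5 1 2 7 10)=[9, 2, 7, 3, 4, 1, 6, 10, 8, 5, 0, 11, 12]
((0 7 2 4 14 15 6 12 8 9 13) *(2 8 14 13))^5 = (0 4 9 7 13 2 8)(6 12 14 15) = [4, 1, 8, 3, 9, 5, 12, 13, 0, 7, 10, 11, 14, 2, 15, 6]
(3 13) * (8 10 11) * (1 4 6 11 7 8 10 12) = [0, 4, 2, 13, 6, 5, 11, 8, 12, 9, 7, 10, 1, 3] = (1 4 6 11 10 7 8 12)(3 13)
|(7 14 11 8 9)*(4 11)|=|(4 11 8 9 7 14)|=6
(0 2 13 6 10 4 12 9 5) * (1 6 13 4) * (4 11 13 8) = [2, 6, 11, 3, 12, 0, 10, 7, 4, 5, 1, 13, 9, 8] = (0 2 11 13 8 4 12 9 5)(1 6 10)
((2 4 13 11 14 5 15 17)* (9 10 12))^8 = [0, 1, 2, 3, 4, 5, 6, 7, 8, 12, 9, 11, 10, 13, 14, 15, 16, 17] = (17)(9 12 10)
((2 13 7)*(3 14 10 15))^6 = (3 10)(14 15) = [0, 1, 2, 10, 4, 5, 6, 7, 8, 9, 3, 11, 12, 13, 15, 14]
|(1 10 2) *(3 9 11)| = |(1 10 2)(3 9 11)| = 3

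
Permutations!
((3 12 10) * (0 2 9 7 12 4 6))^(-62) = (0 2 9 7 12 10 3 4 6) = [2, 1, 9, 4, 6, 5, 0, 12, 8, 7, 3, 11, 10]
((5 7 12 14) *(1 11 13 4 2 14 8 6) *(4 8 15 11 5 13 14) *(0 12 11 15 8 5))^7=(15)(0 8 1 12 6)(2 4)(5 11 13 7 14)=[8, 12, 4, 3, 2, 11, 0, 14, 1, 9, 10, 13, 6, 7, 5, 15]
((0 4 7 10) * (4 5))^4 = (0 10 7 4 5) = [10, 1, 2, 3, 5, 0, 6, 4, 8, 9, 7]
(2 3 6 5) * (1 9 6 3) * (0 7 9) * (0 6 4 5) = (0 7 9 4 5 2 1 6) = [7, 6, 1, 3, 5, 2, 0, 9, 8, 4]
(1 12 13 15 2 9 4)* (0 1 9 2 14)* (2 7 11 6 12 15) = (0 1 15 14)(2 7 11 6 12 13)(4 9) = [1, 15, 7, 3, 9, 5, 12, 11, 8, 4, 10, 6, 13, 2, 0, 14]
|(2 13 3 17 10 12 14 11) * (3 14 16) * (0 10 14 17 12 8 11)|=|(0 10 8 11 2 13 17 14)(3 12 16)|=24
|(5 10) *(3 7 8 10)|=|(3 7 8 10 5)|=5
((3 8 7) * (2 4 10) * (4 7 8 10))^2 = [0, 1, 3, 2, 4, 5, 6, 10, 8, 9, 7] = (2 3)(7 10)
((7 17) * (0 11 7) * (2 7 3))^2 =(0 3 7)(2 17 11) =[3, 1, 17, 7, 4, 5, 6, 0, 8, 9, 10, 2, 12, 13, 14, 15, 16, 11]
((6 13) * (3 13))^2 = (3 6 13) = [0, 1, 2, 6, 4, 5, 13, 7, 8, 9, 10, 11, 12, 3]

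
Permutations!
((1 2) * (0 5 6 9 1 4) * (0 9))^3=(1 9 4 2)=[0, 9, 1, 3, 2, 5, 6, 7, 8, 4]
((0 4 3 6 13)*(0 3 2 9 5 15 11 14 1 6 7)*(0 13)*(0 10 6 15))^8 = (15)(0 9 4 5 2)(3 13 7) = [9, 1, 0, 13, 5, 2, 6, 3, 8, 4, 10, 11, 12, 7, 14, 15]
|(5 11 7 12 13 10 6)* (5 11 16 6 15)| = 9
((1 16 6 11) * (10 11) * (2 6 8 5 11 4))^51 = [0, 16, 4, 3, 10, 11, 2, 7, 5, 9, 6, 1, 12, 13, 14, 15, 8] = (1 16 8 5 11)(2 4 10 6)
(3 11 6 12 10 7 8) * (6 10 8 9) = (3 11 10 7 9 6 12 8) = [0, 1, 2, 11, 4, 5, 12, 9, 3, 6, 7, 10, 8]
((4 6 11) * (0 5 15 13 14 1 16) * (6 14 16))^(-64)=(0 5 15 13 16)(1 6 11 4 14)=[5, 6, 2, 3, 14, 15, 11, 7, 8, 9, 10, 4, 12, 16, 1, 13, 0]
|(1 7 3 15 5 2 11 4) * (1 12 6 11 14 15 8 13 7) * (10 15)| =|(2 14 10 15 5)(3 8 13 7)(4 12 6 11)| =20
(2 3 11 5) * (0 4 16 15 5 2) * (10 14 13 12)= (0 4 16 15 5)(2 3 11)(10 14 13 12)= [4, 1, 3, 11, 16, 0, 6, 7, 8, 9, 14, 2, 10, 12, 13, 5, 15]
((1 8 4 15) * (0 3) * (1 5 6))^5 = [3, 6, 2, 0, 8, 15, 5, 7, 1, 9, 10, 11, 12, 13, 14, 4] = (0 3)(1 6 5 15 4 8)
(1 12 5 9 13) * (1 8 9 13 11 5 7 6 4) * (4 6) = (1 12 7 4)(5 13 8 9 11) = [0, 12, 2, 3, 1, 13, 6, 4, 9, 11, 10, 5, 7, 8]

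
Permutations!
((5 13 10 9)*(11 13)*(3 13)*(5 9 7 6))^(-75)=[0, 1, 2, 10, 4, 3, 11, 5, 8, 9, 6, 13, 12, 7]=(3 10 6 11 13 7 5)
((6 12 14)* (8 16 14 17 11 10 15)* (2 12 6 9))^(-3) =(2 16 10 12 14 15 17 9 8 11) =[0, 1, 16, 3, 4, 5, 6, 7, 11, 8, 12, 2, 14, 13, 15, 17, 10, 9]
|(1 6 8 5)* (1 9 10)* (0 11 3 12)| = 12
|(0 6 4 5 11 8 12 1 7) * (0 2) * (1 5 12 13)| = |(0 6 4 12 5 11 8 13 1 7 2)| = 11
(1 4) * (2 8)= (1 4)(2 8)= [0, 4, 8, 3, 1, 5, 6, 7, 2]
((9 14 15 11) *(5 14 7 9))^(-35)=[0, 1, 2, 3, 4, 14, 6, 9, 8, 7, 10, 5, 12, 13, 15, 11]=(5 14 15 11)(7 9)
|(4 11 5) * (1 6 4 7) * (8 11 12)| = |(1 6 4 12 8 11 5 7)| = 8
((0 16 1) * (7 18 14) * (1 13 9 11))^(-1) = (0 1 11 9 13 16)(7 14 18) = [1, 11, 2, 3, 4, 5, 6, 14, 8, 13, 10, 9, 12, 16, 18, 15, 0, 17, 7]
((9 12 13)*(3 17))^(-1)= (3 17)(9 13 12)= [0, 1, 2, 17, 4, 5, 6, 7, 8, 13, 10, 11, 9, 12, 14, 15, 16, 3]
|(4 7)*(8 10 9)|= 6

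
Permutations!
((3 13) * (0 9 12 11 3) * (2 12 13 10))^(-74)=(0 9 13)(2 12 11 3 10)=[9, 1, 12, 10, 4, 5, 6, 7, 8, 13, 2, 3, 11, 0]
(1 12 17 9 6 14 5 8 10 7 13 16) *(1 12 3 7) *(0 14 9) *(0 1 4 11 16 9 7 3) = [14, 0, 2, 3, 11, 8, 7, 13, 10, 6, 4, 16, 17, 9, 5, 15, 12, 1] = (0 14 5 8 10 4 11 16 12 17 1)(6 7 13 9)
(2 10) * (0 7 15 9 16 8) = (0 7 15 9 16 8)(2 10) = [7, 1, 10, 3, 4, 5, 6, 15, 0, 16, 2, 11, 12, 13, 14, 9, 8]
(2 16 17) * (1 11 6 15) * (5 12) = [0, 11, 16, 3, 4, 12, 15, 7, 8, 9, 10, 6, 5, 13, 14, 1, 17, 2] = (1 11 6 15)(2 16 17)(5 12)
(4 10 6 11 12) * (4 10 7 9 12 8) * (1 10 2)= (1 10 6 11 8 4 7 9 12 2)= [0, 10, 1, 3, 7, 5, 11, 9, 4, 12, 6, 8, 2]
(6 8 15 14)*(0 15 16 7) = (0 15 14 6 8 16 7) = [15, 1, 2, 3, 4, 5, 8, 0, 16, 9, 10, 11, 12, 13, 6, 14, 7]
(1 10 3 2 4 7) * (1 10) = (2 4 7 10 3) = [0, 1, 4, 2, 7, 5, 6, 10, 8, 9, 3]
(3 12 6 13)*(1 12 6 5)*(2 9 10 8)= (1 12 5)(2 9 10 8)(3 6 13)= [0, 12, 9, 6, 4, 1, 13, 7, 2, 10, 8, 11, 5, 3]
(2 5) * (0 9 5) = (0 9 5 2) = [9, 1, 0, 3, 4, 2, 6, 7, 8, 5]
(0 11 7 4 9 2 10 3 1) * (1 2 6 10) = [11, 0, 1, 2, 9, 5, 10, 4, 8, 6, 3, 7] = (0 11 7 4 9 6 10 3 2 1)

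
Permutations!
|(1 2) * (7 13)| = |(1 2)(7 13)| = 2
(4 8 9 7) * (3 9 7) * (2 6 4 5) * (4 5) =(2 6 5)(3 9)(4 8 7) =[0, 1, 6, 9, 8, 2, 5, 4, 7, 3]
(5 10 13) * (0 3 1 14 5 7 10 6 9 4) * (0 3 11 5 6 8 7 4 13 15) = (0 11 5 8 7 10 15)(1 14 6 9 13 4 3) = [11, 14, 2, 1, 3, 8, 9, 10, 7, 13, 15, 5, 12, 4, 6, 0]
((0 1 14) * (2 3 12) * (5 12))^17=(0 14 1)(2 3 5 12)=[14, 0, 3, 5, 4, 12, 6, 7, 8, 9, 10, 11, 2, 13, 1]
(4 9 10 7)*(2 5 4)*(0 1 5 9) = (0 1 5 4)(2 9 10 7) = [1, 5, 9, 3, 0, 4, 6, 2, 8, 10, 7]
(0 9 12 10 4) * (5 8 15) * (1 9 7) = (0 7 1 9 12 10 4)(5 8 15) = [7, 9, 2, 3, 0, 8, 6, 1, 15, 12, 4, 11, 10, 13, 14, 5]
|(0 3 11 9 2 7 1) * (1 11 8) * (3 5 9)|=9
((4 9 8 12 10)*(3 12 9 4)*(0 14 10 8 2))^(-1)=(0 2 9 8 12 3 10 14)=[2, 1, 9, 10, 4, 5, 6, 7, 12, 8, 14, 11, 3, 13, 0]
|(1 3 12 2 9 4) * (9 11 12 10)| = |(1 3 10 9 4)(2 11 12)| = 15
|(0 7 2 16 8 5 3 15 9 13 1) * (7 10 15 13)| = 12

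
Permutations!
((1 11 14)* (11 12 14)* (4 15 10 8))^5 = (1 14 12)(4 15 10 8) = [0, 14, 2, 3, 15, 5, 6, 7, 4, 9, 8, 11, 1, 13, 12, 10]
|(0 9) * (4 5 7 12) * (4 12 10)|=|(12)(0 9)(4 5 7 10)|=4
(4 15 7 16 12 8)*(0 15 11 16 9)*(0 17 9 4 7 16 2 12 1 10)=(0 15 16 1 10)(2 12 8 7 4 11)(9 17)=[15, 10, 12, 3, 11, 5, 6, 4, 7, 17, 0, 2, 8, 13, 14, 16, 1, 9]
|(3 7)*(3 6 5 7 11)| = |(3 11)(5 7 6)| = 6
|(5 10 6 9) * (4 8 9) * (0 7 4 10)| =6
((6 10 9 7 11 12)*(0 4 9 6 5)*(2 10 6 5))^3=(0 7 2)(4 11 10)(5 9 12)=[7, 1, 0, 3, 11, 9, 6, 2, 8, 12, 4, 10, 5]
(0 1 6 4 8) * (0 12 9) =(0 1 6 4 8 12 9) =[1, 6, 2, 3, 8, 5, 4, 7, 12, 0, 10, 11, 9]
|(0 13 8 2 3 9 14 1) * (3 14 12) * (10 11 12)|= |(0 13 8 2 14 1)(3 9 10 11 12)|= 30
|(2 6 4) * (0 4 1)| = 5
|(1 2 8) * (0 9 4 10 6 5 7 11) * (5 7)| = 21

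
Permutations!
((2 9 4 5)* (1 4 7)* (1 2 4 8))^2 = (2 7 9) = [0, 1, 7, 3, 4, 5, 6, 9, 8, 2]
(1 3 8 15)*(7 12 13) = (1 3 8 15)(7 12 13) = [0, 3, 2, 8, 4, 5, 6, 12, 15, 9, 10, 11, 13, 7, 14, 1]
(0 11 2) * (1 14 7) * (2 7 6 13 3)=(0 11 7 1 14 6 13 3 2)=[11, 14, 0, 2, 4, 5, 13, 1, 8, 9, 10, 7, 12, 3, 6]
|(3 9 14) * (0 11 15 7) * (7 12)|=15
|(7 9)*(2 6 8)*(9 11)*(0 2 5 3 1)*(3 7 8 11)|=10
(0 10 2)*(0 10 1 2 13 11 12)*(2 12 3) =[1, 12, 10, 2, 4, 5, 6, 7, 8, 9, 13, 3, 0, 11] =(0 1 12)(2 10 13 11 3)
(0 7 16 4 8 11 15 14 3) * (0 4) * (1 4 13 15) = (0 7 16)(1 4 8 11)(3 13 15 14) = [7, 4, 2, 13, 8, 5, 6, 16, 11, 9, 10, 1, 12, 15, 3, 14, 0]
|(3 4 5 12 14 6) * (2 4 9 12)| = |(2 4 5)(3 9 12 14 6)| = 15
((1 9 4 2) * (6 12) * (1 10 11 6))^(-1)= (1 12 6 11 10 2 4 9)= [0, 12, 4, 3, 9, 5, 11, 7, 8, 1, 2, 10, 6]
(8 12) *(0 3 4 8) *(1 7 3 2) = (0 2 1 7 3 4 8 12) = [2, 7, 1, 4, 8, 5, 6, 3, 12, 9, 10, 11, 0]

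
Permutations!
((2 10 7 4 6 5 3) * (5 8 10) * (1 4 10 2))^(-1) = (1 3 5 2 8 6 4)(7 10) = [0, 3, 8, 5, 1, 2, 4, 10, 6, 9, 7]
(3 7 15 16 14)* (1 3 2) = [0, 3, 1, 7, 4, 5, 6, 15, 8, 9, 10, 11, 12, 13, 2, 16, 14] = (1 3 7 15 16 14 2)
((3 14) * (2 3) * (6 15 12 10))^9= (6 15 12 10)= [0, 1, 2, 3, 4, 5, 15, 7, 8, 9, 6, 11, 10, 13, 14, 12]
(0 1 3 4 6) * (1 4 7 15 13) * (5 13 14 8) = (0 4 6)(1 3 7 15 14 8 5 13) = [4, 3, 2, 7, 6, 13, 0, 15, 5, 9, 10, 11, 12, 1, 8, 14]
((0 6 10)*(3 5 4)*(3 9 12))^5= (12)(0 10 6)= [10, 1, 2, 3, 4, 5, 0, 7, 8, 9, 6, 11, 12]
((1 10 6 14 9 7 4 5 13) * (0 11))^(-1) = [11, 13, 2, 3, 7, 4, 10, 9, 8, 14, 1, 0, 12, 5, 6] = (0 11)(1 13 5 4 7 9 14 6 10)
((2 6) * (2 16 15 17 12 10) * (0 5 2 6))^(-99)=(6 17)(10 15)(12 16)=[0, 1, 2, 3, 4, 5, 17, 7, 8, 9, 15, 11, 16, 13, 14, 10, 12, 6]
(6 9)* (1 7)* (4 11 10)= (1 7)(4 11 10)(6 9)= [0, 7, 2, 3, 11, 5, 9, 1, 8, 6, 4, 10]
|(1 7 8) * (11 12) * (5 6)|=6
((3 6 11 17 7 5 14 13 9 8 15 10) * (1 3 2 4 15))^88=(17)=[0, 1, 2, 3, 4, 5, 6, 7, 8, 9, 10, 11, 12, 13, 14, 15, 16, 17]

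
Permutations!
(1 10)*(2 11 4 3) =[0, 10, 11, 2, 3, 5, 6, 7, 8, 9, 1, 4] =(1 10)(2 11 4 3)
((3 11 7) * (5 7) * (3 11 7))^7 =(3 5 11 7) =[0, 1, 2, 5, 4, 11, 6, 3, 8, 9, 10, 7]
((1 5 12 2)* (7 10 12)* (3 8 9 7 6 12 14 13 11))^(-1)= (1 2 12 6 5)(3 11 13 14 10 7 9 8)= [0, 2, 12, 11, 4, 1, 5, 9, 3, 8, 7, 13, 6, 14, 10]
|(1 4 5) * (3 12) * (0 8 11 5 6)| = 14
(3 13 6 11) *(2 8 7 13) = (2 8 7 13 6 11 3) = [0, 1, 8, 2, 4, 5, 11, 13, 7, 9, 10, 3, 12, 6]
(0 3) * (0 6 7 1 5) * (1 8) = (0 3 6 7 8 1 5) = [3, 5, 2, 6, 4, 0, 7, 8, 1]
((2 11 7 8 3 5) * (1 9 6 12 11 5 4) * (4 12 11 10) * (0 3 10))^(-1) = (0 12 3)(1 4 10 8 7 11 6 9)(2 5) = [12, 4, 5, 0, 10, 2, 9, 11, 7, 1, 8, 6, 3]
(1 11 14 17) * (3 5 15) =(1 11 14 17)(3 5 15) =[0, 11, 2, 5, 4, 15, 6, 7, 8, 9, 10, 14, 12, 13, 17, 3, 16, 1]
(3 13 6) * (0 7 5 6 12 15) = [7, 1, 2, 13, 4, 6, 3, 5, 8, 9, 10, 11, 15, 12, 14, 0] = (0 7 5 6 3 13 12 15)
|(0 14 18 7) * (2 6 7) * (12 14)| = |(0 12 14 18 2 6 7)| = 7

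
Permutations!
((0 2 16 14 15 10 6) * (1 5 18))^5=(0 10 14 2 6 15 16)(1 18 5)=[10, 18, 6, 3, 4, 1, 15, 7, 8, 9, 14, 11, 12, 13, 2, 16, 0, 17, 5]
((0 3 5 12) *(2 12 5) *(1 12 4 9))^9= (0 2 9 12 3 4 1)= [2, 0, 9, 4, 1, 5, 6, 7, 8, 12, 10, 11, 3]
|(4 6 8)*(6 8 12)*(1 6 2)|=|(1 6 12 2)(4 8)|=4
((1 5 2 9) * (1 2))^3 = [0, 5, 9, 3, 4, 1, 6, 7, 8, 2] = (1 5)(2 9)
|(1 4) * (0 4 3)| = |(0 4 1 3)| = 4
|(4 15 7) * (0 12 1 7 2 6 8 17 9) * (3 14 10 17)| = 14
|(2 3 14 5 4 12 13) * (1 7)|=14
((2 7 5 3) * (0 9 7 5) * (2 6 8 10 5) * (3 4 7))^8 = (0 7 4 5 10 8 6 3 9) = [7, 1, 2, 9, 5, 10, 3, 4, 6, 0, 8]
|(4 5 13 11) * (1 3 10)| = |(1 3 10)(4 5 13 11)| = 12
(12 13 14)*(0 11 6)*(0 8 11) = [0, 1, 2, 3, 4, 5, 8, 7, 11, 9, 10, 6, 13, 14, 12] = (6 8 11)(12 13 14)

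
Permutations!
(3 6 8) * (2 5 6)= (2 5 6 8 3)= [0, 1, 5, 2, 4, 6, 8, 7, 3]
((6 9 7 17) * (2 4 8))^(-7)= (2 8 4)(6 9 7 17)= [0, 1, 8, 3, 2, 5, 9, 17, 4, 7, 10, 11, 12, 13, 14, 15, 16, 6]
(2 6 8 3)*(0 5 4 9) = (0 5 4 9)(2 6 8 3) = [5, 1, 6, 2, 9, 4, 8, 7, 3, 0]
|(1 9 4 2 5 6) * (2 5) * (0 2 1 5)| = |(0 2 1 9 4)(5 6)| = 10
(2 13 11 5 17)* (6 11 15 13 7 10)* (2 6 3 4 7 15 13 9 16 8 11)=(2 15 9 16 8 11 5 17 6)(3 4 7 10)=[0, 1, 15, 4, 7, 17, 2, 10, 11, 16, 3, 5, 12, 13, 14, 9, 8, 6]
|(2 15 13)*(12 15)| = |(2 12 15 13)| = 4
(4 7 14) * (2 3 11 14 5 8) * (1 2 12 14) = [0, 2, 3, 11, 7, 8, 6, 5, 12, 9, 10, 1, 14, 13, 4] = (1 2 3 11)(4 7 5 8 12 14)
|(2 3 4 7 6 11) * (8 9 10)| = 6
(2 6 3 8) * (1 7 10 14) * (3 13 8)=(1 7 10 14)(2 6 13 8)=[0, 7, 6, 3, 4, 5, 13, 10, 2, 9, 14, 11, 12, 8, 1]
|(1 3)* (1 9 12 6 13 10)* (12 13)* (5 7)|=|(1 3 9 13 10)(5 7)(6 12)|=10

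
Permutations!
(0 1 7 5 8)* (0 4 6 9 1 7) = (0 7 5 8 4 6 9 1) = [7, 0, 2, 3, 6, 8, 9, 5, 4, 1]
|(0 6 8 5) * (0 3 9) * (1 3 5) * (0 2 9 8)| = 6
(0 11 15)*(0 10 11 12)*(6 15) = [12, 1, 2, 3, 4, 5, 15, 7, 8, 9, 11, 6, 0, 13, 14, 10] = (0 12)(6 15 10 11)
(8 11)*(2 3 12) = (2 3 12)(8 11) = [0, 1, 3, 12, 4, 5, 6, 7, 11, 9, 10, 8, 2]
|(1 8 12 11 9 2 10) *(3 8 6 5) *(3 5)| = 9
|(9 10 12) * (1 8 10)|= 5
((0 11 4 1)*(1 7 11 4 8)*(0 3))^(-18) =(0 11 3 7 1 4 8) =[11, 4, 2, 7, 8, 5, 6, 1, 0, 9, 10, 3]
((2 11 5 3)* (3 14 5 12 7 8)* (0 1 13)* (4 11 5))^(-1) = (0 13 1)(2 3 8 7 12 11 4 14 5) = [13, 0, 3, 8, 14, 2, 6, 12, 7, 9, 10, 4, 11, 1, 5]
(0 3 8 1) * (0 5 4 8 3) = (1 5 4 8) = [0, 5, 2, 3, 8, 4, 6, 7, 1]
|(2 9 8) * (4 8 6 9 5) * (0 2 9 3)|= 8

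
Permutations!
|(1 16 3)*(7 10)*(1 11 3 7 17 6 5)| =|(1 16 7 10 17 6 5)(3 11)| =14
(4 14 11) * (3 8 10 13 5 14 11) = (3 8 10 13 5 14)(4 11) = [0, 1, 2, 8, 11, 14, 6, 7, 10, 9, 13, 4, 12, 5, 3]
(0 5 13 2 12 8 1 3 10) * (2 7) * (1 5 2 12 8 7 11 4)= [2, 3, 8, 10, 1, 13, 6, 12, 5, 9, 0, 4, 7, 11]= (0 2 8 5 13 11 4 1 3 10)(7 12)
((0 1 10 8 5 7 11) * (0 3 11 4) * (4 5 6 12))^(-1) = (0 4 12 6 8 10 1)(3 11)(5 7) = [4, 0, 2, 11, 12, 7, 8, 5, 10, 9, 1, 3, 6]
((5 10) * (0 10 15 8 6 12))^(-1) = (0 12 6 8 15 5 10) = [12, 1, 2, 3, 4, 10, 8, 7, 15, 9, 0, 11, 6, 13, 14, 5]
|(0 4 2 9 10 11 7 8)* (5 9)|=|(0 4 2 5 9 10 11 7 8)|=9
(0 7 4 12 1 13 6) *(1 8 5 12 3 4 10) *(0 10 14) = (0 7 14)(1 13 6 10)(3 4)(5 12 8) = [7, 13, 2, 4, 3, 12, 10, 14, 5, 9, 1, 11, 8, 6, 0]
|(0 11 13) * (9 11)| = 4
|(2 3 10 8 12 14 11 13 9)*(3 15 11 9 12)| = 21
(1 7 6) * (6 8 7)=(1 6)(7 8)=[0, 6, 2, 3, 4, 5, 1, 8, 7]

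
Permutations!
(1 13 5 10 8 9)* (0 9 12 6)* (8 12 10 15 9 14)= (0 14 8 10 12 6)(1 13 5 15 9)= [14, 13, 2, 3, 4, 15, 0, 7, 10, 1, 12, 11, 6, 5, 8, 9]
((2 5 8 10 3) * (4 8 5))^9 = (2 3 10 8 4) = [0, 1, 3, 10, 2, 5, 6, 7, 4, 9, 8]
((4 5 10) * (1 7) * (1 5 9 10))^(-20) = (1 7 5)(4 9 10) = [0, 7, 2, 3, 9, 1, 6, 5, 8, 10, 4]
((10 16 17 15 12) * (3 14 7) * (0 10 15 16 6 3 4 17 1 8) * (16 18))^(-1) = (0 8 1 16 18 17 4 7 14 3 6 10)(12 15) = [8, 16, 2, 6, 7, 5, 10, 14, 1, 9, 0, 11, 15, 13, 3, 12, 18, 4, 17]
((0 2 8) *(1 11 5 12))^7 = (0 2 8)(1 12 5 11) = [2, 12, 8, 3, 4, 11, 6, 7, 0, 9, 10, 1, 5]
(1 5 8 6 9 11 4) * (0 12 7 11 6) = [12, 5, 2, 3, 1, 8, 9, 11, 0, 6, 10, 4, 7] = (0 12 7 11 4 1 5 8)(6 9)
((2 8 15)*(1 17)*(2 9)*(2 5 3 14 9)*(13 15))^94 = [0, 1, 13, 9, 4, 14, 6, 7, 15, 3, 10, 11, 12, 2, 5, 8, 16, 17] = (17)(2 13)(3 9)(5 14)(8 15)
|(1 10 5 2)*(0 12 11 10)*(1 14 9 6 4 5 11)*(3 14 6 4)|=|(0 12 1)(2 6 3 14 9 4 5)(10 11)|=42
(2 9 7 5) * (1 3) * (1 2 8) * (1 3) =(2 9 7 5 8 3) =[0, 1, 9, 2, 4, 8, 6, 5, 3, 7]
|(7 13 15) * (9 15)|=|(7 13 9 15)|=4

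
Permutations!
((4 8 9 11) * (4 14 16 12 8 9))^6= [0, 1, 2, 3, 8, 5, 6, 7, 12, 4, 10, 9, 16, 13, 11, 15, 14]= (4 8 12 16 14 11 9)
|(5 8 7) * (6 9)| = 6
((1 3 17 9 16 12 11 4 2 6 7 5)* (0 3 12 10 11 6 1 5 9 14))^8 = (17)(1 4 10 9 6)(2 11 16 7 12) = [0, 4, 11, 3, 10, 5, 1, 12, 8, 6, 9, 16, 2, 13, 14, 15, 7, 17]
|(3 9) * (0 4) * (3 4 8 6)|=6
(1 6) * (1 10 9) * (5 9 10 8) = (10)(1 6 8 5 9) = [0, 6, 2, 3, 4, 9, 8, 7, 5, 1, 10]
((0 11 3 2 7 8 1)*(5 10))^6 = (0 1 8 7 2 3 11) = [1, 8, 3, 11, 4, 5, 6, 2, 7, 9, 10, 0]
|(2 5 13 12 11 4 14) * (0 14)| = |(0 14 2 5 13 12 11 4)| = 8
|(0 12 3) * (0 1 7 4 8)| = 7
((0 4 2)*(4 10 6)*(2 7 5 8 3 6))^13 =(0 10 2)(3 6 4 7 5 8) =[10, 1, 0, 6, 7, 8, 4, 5, 3, 9, 2]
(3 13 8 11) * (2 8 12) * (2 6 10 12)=(2 8 11 3 13)(6 10 12)=[0, 1, 8, 13, 4, 5, 10, 7, 11, 9, 12, 3, 6, 2]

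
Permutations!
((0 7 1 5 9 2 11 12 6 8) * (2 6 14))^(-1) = [8, 7, 14, 3, 4, 1, 9, 0, 6, 5, 10, 2, 11, 13, 12] = (0 8 6 9 5 1 7)(2 14 12 11)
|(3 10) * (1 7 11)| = 6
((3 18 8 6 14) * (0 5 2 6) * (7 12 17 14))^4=(0 7 3 5 12 18 2 17 8 6 14)=[7, 1, 17, 5, 4, 12, 14, 3, 6, 9, 10, 11, 18, 13, 0, 15, 16, 8, 2]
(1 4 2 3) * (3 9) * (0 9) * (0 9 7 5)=(0 7 5)(1 4 2 9 3)=[7, 4, 9, 1, 2, 0, 6, 5, 8, 3]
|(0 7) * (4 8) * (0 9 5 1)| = |(0 7 9 5 1)(4 8)| = 10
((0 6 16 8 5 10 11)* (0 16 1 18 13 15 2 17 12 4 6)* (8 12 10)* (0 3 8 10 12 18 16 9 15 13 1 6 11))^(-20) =(1 16 18)(2 17 12 4 11 9 15) =[0, 16, 17, 3, 11, 5, 6, 7, 8, 15, 10, 9, 4, 13, 14, 2, 18, 12, 1]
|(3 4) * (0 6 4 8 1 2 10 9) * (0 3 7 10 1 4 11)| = |(0 6 11)(1 2)(3 8 4 7 10 9)| = 6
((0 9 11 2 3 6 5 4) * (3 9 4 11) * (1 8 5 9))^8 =(1 11 8 2 5)(3 9 6) =[0, 11, 5, 9, 4, 1, 3, 7, 2, 6, 10, 8]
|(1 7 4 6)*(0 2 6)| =6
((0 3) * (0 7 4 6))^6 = (0 3 7 4 6) = [3, 1, 2, 7, 6, 5, 0, 4]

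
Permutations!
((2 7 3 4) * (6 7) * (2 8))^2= (2 7 4)(3 8 6)= [0, 1, 7, 8, 2, 5, 3, 4, 6]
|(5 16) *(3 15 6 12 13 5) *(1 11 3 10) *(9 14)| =10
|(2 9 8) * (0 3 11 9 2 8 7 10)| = |(0 3 11 9 7 10)| = 6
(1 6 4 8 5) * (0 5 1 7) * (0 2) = (0 5 7 2)(1 6 4 8) = [5, 6, 0, 3, 8, 7, 4, 2, 1]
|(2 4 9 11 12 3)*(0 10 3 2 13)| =20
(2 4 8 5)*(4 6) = [0, 1, 6, 3, 8, 2, 4, 7, 5] = (2 6 4 8 5)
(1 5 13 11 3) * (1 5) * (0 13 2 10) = (0 13 11 3 5 2 10) = [13, 1, 10, 5, 4, 2, 6, 7, 8, 9, 0, 3, 12, 11]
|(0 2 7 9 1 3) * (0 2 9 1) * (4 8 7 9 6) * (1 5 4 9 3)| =12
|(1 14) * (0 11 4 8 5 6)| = |(0 11 4 8 5 6)(1 14)| = 6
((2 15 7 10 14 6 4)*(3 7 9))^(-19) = (2 4 6 14 10 7 3 9 15) = [0, 1, 4, 9, 6, 5, 14, 3, 8, 15, 7, 11, 12, 13, 10, 2]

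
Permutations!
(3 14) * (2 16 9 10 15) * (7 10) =(2 16 9 7 10 15)(3 14) =[0, 1, 16, 14, 4, 5, 6, 10, 8, 7, 15, 11, 12, 13, 3, 2, 9]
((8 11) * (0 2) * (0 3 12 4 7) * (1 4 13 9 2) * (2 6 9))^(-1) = [7, 0, 13, 2, 1, 5, 9, 4, 11, 6, 10, 8, 3, 12] = (0 7 4 1)(2 13 12 3)(6 9)(8 11)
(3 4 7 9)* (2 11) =(2 11)(3 4 7 9) =[0, 1, 11, 4, 7, 5, 6, 9, 8, 3, 10, 2]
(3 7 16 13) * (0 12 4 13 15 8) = [12, 1, 2, 7, 13, 5, 6, 16, 0, 9, 10, 11, 4, 3, 14, 8, 15] = (0 12 4 13 3 7 16 15 8)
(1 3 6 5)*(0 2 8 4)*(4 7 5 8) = (0 2 4)(1 3 6 8 7 5) = [2, 3, 4, 6, 0, 1, 8, 5, 7]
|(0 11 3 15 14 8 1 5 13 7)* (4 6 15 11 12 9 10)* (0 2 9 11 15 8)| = 30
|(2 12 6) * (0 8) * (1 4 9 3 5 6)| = |(0 8)(1 4 9 3 5 6 2 12)| = 8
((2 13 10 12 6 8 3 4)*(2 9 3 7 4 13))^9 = (13) = [0, 1, 2, 3, 4, 5, 6, 7, 8, 9, 10, 11, 12, 13]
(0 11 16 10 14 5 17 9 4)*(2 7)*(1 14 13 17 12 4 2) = (0 11 16 10 13 17 9 2 7 1 14 5 12 4) = [11, 14, 7, 3, 0, 12, 6, 1, 8, 2, 13, 16, 4, 17, 5, 15, 10, 9]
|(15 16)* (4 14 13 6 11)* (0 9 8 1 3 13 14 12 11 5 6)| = 6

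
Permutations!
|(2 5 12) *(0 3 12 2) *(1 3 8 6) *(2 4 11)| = 12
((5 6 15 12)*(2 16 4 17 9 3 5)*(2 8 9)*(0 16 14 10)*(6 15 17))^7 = (0 10 14 2 17 6 4 16)(3 5 15 12 8 9) = [10, 1, 17, 5, 16, 15, 4, 7, 9, 3, 14, 11, 8, 13, 2, 12, 0, 6]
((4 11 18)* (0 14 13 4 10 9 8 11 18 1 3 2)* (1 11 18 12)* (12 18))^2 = (0 13 18 9 12 3)(1 2 14 4 10 8) = [13, 2, 14, 0, 10, 5, 6, 7, 1, 12, 8, 11, 3, 18, 4, 15, 16, 17, 9]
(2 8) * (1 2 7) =(1 2 8 7) =[0, 2, 8, 3, 4, 5, 6, 1, 7]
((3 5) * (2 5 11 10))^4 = (2 10 11 3 5) = [0, 1, 10, 5, 4, 2, 6, 7, 8, 9, 11, 3]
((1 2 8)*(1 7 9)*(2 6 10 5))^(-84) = (1 2)(5 9)(6 8)(7 10) = [0, 2, 1, 3, 4, 9, 8, 10, 6, 5, 7]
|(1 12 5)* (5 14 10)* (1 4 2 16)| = |(1 12 14 10 5 4 2 16)| = 8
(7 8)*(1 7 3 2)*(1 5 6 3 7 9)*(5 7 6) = (1 9)(2 7 8 6 3) = [0, 9, 7, 2, 4, 5, 3, 8, 6, 1]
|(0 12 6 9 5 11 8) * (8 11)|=6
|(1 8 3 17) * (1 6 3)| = |(1 8)(3 17 6)| = 6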